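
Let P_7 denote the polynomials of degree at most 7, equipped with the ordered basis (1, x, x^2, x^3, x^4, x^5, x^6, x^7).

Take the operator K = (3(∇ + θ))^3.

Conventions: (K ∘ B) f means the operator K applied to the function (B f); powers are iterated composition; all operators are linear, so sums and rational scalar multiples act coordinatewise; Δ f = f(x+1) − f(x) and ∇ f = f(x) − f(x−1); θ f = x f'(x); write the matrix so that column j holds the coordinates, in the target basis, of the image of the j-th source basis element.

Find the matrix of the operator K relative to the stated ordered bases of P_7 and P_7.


the matrix is [[0, 27, 54, -324, 864, -1350, -486, 14364]; [0, 27, 378, -81, -1944, 7965, -19764, 27783]; [0, 0, 216, 1539, -1620, -4860, 32400, -106596]; [0, 0, 0, 729, 3996, -6750, -6480, 89775]; [0, 0, 0, 0, 1728, 8235, -18630, 0]; [0, 0, 0, 0, 0, 3375, 14742, -41391]; [0, 0, 0, 0, 0, 0, 5832, 24003]; [0, 0, 0, 0, 0, 0, 0, 9261]] (rows listed top to bottom)

image of 1: 0
image of x: 27x + 27
image of x^2: 216x^2 + 378x + 54
image of x^3: 729x^3 + 1539x^2 - 81x - 324
image of x^4: 1728x^4 + 3996x^3 - 1620x^2 - 1944x + 864
image of x^5: 3375x^5 + 8235x^4 - 6750x^3 - 4860x^2 + 7965x - 1350
image of x^6: 5832x^6 + 14742x^5 - 18630x^4 - 6480x^3 + 32400x^2 - 19764x - 486
image of x^7: 9261x^7 + 24003x^6 - 41391x^5 + 89775x^3 - 106596x^2 + 27783x + 14364
each image's coordinates form column j of the matrix


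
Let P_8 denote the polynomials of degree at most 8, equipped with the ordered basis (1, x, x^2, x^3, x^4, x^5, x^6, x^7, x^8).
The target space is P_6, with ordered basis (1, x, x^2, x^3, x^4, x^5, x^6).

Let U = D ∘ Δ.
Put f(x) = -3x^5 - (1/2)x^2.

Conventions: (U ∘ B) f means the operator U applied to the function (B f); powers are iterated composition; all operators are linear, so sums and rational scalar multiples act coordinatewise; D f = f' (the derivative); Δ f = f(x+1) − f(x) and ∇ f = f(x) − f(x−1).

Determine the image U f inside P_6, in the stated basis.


the image equals g(x) = -60x^3 - 90x^2 - 60x - 16

Δ f = -15x^4 - 30x^3 - 30x^2 - 16x - 7/2
D Δ f = -60x^3 - 90x^2 - 60x - 16


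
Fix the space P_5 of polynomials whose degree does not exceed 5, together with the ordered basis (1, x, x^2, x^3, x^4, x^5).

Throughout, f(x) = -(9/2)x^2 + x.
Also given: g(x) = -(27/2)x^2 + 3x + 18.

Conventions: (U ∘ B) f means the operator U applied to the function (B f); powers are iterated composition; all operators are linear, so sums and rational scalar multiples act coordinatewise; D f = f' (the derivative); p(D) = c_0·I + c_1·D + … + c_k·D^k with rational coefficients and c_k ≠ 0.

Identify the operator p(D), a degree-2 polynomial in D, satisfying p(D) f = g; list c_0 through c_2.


D^0 f = -(9/2)x^2 + x
D^1 f = -9x + 1
D^2 f = -9
matching coefficients of g against c_0 f + c_1 Df + … from the top degree down determines the c_i
solution: c_0 = 3, c_1 = 0, c_2 = -2

p(D) = 3·I − 2·D^2, i.e. c_0 = 3, c_1 = 0, c_2 = -2


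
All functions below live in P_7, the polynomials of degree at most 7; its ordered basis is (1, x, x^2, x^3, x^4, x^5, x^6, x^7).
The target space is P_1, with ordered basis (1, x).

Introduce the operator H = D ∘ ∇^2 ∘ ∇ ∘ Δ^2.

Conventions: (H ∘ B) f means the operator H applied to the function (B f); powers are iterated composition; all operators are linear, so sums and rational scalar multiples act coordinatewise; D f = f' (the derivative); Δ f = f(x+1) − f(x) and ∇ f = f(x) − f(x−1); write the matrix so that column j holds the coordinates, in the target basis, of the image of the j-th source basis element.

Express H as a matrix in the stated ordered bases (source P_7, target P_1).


image of 1: 0
image of x: 0
image of x^2: 0
image of x^3: 0
image of x^4: 0
image of x^5: 0
image of x^6: 720
image of x^7: 5040x - 2520
each image's coordinates form column j of the matrix

the matrix is [[0, 0, 0, 0, 0, 0, 720, -2520]; [0, 0, 0, 0, 0, 0, 0, 5040]] (rows listed top to bottom)


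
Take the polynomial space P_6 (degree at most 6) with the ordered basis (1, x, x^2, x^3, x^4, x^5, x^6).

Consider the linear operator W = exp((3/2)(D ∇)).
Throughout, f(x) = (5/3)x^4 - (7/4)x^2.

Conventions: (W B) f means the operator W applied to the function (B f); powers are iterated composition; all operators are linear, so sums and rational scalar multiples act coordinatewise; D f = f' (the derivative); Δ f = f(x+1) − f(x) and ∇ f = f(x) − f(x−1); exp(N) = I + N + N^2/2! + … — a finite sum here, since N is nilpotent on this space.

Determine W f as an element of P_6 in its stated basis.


order-1 term: 30x^2 - 30x + 19/4
order-2 term: 45
the series for exp((3/2)(D ∇)) f terminates at order 2
exp((3/2)(D ∇)) f = (5/3)x^4 + (113/4)x^2 - 30x + 199/4

the result is g(x) = (5/3)x^4 + (113/4)x^2 - 30x + 199/4


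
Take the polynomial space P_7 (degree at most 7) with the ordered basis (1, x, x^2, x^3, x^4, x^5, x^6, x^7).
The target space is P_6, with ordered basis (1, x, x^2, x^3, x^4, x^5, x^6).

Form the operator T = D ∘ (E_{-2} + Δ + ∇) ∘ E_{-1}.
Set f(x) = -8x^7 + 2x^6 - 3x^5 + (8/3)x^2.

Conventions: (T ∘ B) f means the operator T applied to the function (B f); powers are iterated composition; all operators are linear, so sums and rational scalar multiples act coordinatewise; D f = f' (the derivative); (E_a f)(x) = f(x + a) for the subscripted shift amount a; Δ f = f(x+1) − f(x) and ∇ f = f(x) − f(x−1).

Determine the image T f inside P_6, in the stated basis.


the image equals g(x) = -56x^6 + 348x^5 - 4275x^4 + 21940x^3 - 57330x^2 + (227824/3)x - 122257/3

E_{-1} f = -8x^7 + 58x^6 - 183x^5 + 325x^4 - 350x^3 + (692/3)x^2 - (265/3)x + 47/3
E_{-2} E_{-1} f = -8x^7 + 170x^6 - 1551x^5 + 7875x^4 - 24030x^3 + (132200/3)x^2 - 44971x + 19707
Δ E_{-1} f = -56x^6 + 180x^5 - 325x^4 + 350x^3 - 228x^2 + (265/3)x - 47/3
∇ E_{-1} f = -56x^6 + 516x^5 - 2065x^4 + 4570x^3 - 5868x^2 + (12391/3)x - 1243
(E_{-2} + Δ + ∇) E_{-1} f = -8x^7 + 58x^6 - 855x^5 + 5485x^4 - 19110x^3 + (113912/3)x^2 - (122257/3)x + 55345/3
D (E_{-2} + Δ + ∇) E_{-1} f = -56x^6 + 348x^5 - 4275x^4 + 21940x^3 - 57330x^2 + (227824/3)x - 122257/3


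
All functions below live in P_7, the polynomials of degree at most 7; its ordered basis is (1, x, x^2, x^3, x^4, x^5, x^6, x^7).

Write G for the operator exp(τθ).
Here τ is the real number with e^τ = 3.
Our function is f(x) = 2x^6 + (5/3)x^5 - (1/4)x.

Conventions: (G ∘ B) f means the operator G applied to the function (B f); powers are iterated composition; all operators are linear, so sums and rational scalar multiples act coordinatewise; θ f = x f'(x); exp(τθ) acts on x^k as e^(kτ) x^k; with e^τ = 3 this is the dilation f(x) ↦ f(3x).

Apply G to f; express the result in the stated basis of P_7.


the image equals g(x) = 1458x^6 + 405x^5 - (3/4)x

exp(τθ) x^k = e^(kτ) x^k; with e^τ = 3 this sends x^k to 3^k x^k
x ↦ 3 x
x^5 ↦ 243 x^5
x^6 ↦ 729 x^6
applying this coordinatewise to f: exp(τθ) f = 1458x^6 + 405x^5 - (3/4)x


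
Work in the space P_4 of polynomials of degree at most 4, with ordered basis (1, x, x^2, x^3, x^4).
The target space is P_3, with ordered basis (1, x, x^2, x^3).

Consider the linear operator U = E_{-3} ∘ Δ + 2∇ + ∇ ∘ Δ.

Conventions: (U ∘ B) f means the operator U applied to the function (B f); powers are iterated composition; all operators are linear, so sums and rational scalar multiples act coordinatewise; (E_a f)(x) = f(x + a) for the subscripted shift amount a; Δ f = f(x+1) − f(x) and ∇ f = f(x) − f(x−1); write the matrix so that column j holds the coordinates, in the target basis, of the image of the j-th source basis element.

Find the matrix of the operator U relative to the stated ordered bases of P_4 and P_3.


image of 1: 0
image of x: 3
image of x^2: 6x - 5
image of x^3: 9x^2 - 15x + 21
image of x^4: 12x^3 - 30x^2 + 84x - 65
each image's coordinates form column j of the matrix

the matrix is [[0, 3, -5, 21, -65]; [0, 0, 6, -15, 84]; [0, 0, 0, 9, -30]; [0, 0, 0, 0, 12]] (rows listed top to bottom)


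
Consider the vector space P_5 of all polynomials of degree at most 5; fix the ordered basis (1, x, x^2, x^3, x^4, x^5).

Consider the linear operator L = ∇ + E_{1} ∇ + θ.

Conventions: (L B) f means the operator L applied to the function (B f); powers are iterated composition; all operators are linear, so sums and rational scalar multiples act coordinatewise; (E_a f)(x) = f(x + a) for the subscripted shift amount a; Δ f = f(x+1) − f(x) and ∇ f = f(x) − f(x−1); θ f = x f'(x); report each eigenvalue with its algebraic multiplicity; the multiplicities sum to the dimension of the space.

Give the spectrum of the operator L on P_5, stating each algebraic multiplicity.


λ = 0 (multiplicity 1), λ = 1 (multiplicity 1), λ = 2 (multiplicity 1), λ = 3 (multiplicity 1), λ = 4 (multiplicity 1), λ = 5 (multiplicity 1)

image of 1: 0
image of x: x + 2
image of x^2: 2x^2 + 4x
image of x^3: 3x^3 + 6x^2 + 2
image of x^4: 4x^4 + 8x^3 + 8x
image of x^5: 5x^5 + 10x^4 + 20x^2 + 2
the matrix is upper triangular; its diagonal is (0, 1, 2, 3, 4, 5)
for a triangular matrix the eigenvalues are the diagonal entries, with algebraic multiplicity their repetition count


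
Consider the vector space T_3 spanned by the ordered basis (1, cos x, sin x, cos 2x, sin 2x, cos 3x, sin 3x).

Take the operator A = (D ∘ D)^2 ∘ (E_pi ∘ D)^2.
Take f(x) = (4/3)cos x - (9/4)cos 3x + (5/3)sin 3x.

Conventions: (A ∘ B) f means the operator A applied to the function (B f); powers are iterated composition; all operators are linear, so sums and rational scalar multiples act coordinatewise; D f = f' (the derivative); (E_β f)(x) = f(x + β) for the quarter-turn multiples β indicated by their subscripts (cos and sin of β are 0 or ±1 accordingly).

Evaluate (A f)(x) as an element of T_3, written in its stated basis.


D f = -(4/3)sin x + 5cos 3x + (27/4)sin 3x
E_pi D f = (4/3)sin x - 5cos 3x - (27/4)sin 3x
D (E_pi ∘ D) f = (4/3)cos x - (81/4)cos 3x + 15sin 3x
E_pi D (E_pi ∘ D) f = -(4/3)cos x + (81/4)cos 3x - 15sin 3x
D (E_pi ∘ D)^2 f = (4/3)sin x - 45cos 3x - (243/4)sin 3x
D D (E_pi ∘ D)^2 f = (4/3)cos x - (729/4)cos 3x + 135sin 3x
D (D ∘ D) (E_pi ∘ D)^2 f = -(4/3)sin x + 405cos 3x + (2187/4)sin 3x
D D (D ∘ D) (E_pi ∘ D)^2 f = -(4/3)cos x + (6561/4)cos 3x - 1215sin 3x

g(x) = -(4/3)cos x + (6561/4)cos 3x - 1215sin 3x


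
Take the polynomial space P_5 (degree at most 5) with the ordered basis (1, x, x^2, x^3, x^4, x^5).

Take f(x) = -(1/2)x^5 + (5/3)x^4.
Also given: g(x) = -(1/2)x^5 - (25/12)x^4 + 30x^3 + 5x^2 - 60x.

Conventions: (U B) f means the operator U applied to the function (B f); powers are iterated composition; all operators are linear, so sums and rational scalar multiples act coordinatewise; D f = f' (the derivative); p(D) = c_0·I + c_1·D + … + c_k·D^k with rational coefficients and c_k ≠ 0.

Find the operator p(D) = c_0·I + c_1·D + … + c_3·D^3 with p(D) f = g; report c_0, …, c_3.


p(D) = I + (3/2)·D − 2·D^2 − (3/2)·D^3, i.e. c_0 = 1, c_1 = 3/2, c_2 = -2, c_3 = -3/2

D^0 f = -(1/2)x^5 + (5/3)x^4
D^1 f = -(5/2)x^4 + (20/3)x^3
D^2 f = -10x^3 + 20x^2
D^3 f = -30x^2 + 40x
matching coefficients of g against c_0 f + c_1 Df + … from the top degree down determines the c_i
solution: c_0 = 1, c_1 = 3/2, c_2 = -2, c_3 = -3/2


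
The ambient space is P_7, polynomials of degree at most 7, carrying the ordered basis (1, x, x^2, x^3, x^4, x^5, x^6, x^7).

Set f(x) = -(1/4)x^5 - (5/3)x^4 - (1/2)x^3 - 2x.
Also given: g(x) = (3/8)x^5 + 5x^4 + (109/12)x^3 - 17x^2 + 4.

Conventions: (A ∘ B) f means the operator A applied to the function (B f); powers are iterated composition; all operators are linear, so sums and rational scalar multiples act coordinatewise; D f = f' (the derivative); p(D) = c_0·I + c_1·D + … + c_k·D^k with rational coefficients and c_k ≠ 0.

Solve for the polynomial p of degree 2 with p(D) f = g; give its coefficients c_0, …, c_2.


p(D) = -(3/2)·I − 2·D + D^2, i.e. c_0 = -3/2, c_1 = -2, c_2 = 1

D^0 f = -(1/4)x^5 - (5/3)x^4 - (1/2)x^3 - 2x
D^1 f = -(5/4)x^4 - (20/3)x^3 - (3/2)x^2 - 2
D^2 f = -5x^3 - 20x^2 - 3x
matching coefficients of g against c_0 f + c_1 Df + … from the top degree down determines the c_i
solution: c_0 = -3/2, c_1 = -2, c_2 = 1


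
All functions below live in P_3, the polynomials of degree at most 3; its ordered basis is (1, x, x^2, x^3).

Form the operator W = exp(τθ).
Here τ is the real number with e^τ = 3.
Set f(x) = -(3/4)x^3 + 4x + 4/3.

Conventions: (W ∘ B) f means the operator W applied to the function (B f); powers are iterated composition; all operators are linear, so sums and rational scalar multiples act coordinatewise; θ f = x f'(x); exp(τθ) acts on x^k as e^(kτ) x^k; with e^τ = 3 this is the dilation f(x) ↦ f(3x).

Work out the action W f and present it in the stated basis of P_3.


the result is g(x) = -(81/4)x^3 + 12x + 4/3

exp(τθ) x^k = e^(kτ) x^k; with e^τ = 3 this sends x^k to 3^k x^k
x ↦ 3 x
x^3 ↦ 27 x^3
applying this coordinatewise to f: exp(τθ) f = -(81/4)x^3 + 12x + 4/3


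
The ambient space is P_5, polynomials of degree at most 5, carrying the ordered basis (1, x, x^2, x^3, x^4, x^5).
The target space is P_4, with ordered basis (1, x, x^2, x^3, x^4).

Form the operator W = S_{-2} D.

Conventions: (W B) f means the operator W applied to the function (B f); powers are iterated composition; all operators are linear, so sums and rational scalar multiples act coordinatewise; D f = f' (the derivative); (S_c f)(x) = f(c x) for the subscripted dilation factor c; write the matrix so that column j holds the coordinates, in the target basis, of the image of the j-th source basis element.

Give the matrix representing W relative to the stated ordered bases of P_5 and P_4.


image of 1: 0
image of x: 1
image of x^2: -4x
image of x^3: 12x^2
image of x^4: -32x^3
image of x^5: 80x^4
each image's coordinates form column j of the matrix

the matrix is [[0, 1, 0, 0, 0, 0]; [0, 0, -4, 0, 0, 0]; [0, 0, 0, 12, 0, 0]; [0, 0, 0, 0, -32, 0]; [0, 0, 0, 0, 0, 80]] (rows listed top to bottom)


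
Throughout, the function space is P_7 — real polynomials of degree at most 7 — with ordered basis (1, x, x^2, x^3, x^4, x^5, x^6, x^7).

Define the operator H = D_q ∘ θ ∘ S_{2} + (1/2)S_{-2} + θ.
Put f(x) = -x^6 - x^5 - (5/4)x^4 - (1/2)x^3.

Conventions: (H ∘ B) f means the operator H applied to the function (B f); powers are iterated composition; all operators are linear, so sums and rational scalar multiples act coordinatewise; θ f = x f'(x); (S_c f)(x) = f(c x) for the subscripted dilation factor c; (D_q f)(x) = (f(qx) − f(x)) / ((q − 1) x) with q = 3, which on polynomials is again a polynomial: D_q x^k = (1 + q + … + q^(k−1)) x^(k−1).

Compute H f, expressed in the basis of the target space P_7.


S_{2} f = -64x^6 - 32x^5 - 20x^4 - 4x^3
θ S_{2} f = -384x^6 - 160x^5 - 80x^4 - 12x^3
D_q θ S_{2} f = -139776x^5 - 19360x^4 - 3200x^3 - 156x^2
S_{-2} f = -64x^6 + 32x^5 - 20x^4 + 4x^3
((1/2)S_{-2}) f = -32x^6 + 16x^5 - 10x^4 + 2x^3
θ f = -6x^6 - 5x^5 - 5x^4 - (3/2)x^3
(D_q ∘ θ ∘ S_{2} + (1/2)S_{-2} + θ) f = -38x^6 - 139765x^5 - 19375x^4 - (6399/2)x^3 - 156x^2

g(x) = -38x^6 - 139765x^5 - 19375x^4 - (6399/2)x^3 - 156x^2


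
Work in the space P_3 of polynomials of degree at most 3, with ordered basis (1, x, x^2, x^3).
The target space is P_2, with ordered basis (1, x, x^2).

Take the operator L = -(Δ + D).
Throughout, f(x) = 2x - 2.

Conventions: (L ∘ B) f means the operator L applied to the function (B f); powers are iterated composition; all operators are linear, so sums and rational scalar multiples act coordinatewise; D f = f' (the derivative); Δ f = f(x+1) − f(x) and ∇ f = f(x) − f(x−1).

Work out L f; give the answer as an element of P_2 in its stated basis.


Δ f = 2
D f = 2
(Δ + D) f = 4
(-(Δ + D)) f = -4

g(x) = -4


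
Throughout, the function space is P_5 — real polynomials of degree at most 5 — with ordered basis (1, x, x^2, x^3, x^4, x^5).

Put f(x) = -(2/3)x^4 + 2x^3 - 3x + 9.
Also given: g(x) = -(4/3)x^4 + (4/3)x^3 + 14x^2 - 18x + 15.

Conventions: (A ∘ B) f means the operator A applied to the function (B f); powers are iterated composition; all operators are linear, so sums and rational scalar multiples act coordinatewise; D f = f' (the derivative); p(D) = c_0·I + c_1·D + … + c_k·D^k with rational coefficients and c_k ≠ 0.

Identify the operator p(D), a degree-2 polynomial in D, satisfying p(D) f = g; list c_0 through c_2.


c_0 = 2, c_1 = 1, c_2 = -1

D^0 f = -(2/3)x^4 + 2x^3 - 3x + 9
D^1 f = -(8/3)x^3 + 6x^2 - 3
D^2 f = -8x^2 + 12x
matching coefficients of g against c_0 f + c_1 Df + … from the top degree down determines the c_i
solution: c_0 = 2, c_1 = 1, c_2 = -1


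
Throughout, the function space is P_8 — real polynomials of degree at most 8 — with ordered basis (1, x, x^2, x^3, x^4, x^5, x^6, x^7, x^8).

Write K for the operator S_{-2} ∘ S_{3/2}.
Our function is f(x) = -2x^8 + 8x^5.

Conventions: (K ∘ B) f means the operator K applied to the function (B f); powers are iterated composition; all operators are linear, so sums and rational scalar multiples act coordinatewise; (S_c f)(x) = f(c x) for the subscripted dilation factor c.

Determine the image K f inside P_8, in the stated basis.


S_{3/2} f = -(6561/128)x^8 + (243/4)x^5
S_{-2} S_{3/2} f = -13122x^8 - 1944x^5

the result is g(x) = -13122x^8 - 1944x^5


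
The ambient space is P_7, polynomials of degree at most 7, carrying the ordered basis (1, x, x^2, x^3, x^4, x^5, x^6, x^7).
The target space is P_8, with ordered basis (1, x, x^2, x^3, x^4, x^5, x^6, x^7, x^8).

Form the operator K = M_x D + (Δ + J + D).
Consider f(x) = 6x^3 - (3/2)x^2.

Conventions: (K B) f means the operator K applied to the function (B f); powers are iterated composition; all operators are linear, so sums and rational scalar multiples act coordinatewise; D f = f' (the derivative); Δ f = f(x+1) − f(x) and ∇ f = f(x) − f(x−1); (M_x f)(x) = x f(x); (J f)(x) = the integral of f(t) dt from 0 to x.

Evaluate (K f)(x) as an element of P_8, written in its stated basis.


D f = 18x^2 - 3x
M_x D f = 18x^3 - 3x^2
Δ f = 18x^2 + 15x + 9/2
J f = (3/2)x^4 - (1/2)x^3
D f = 18x^2 - 3x
(Δ + J + D) f = (3/2)x^4 - (1/2)x^3 + 36x^2 + 12x + 9/2
(M_x D + (Δ + J + D)) f = (3/2)x^4 + (35/2)x^3 + 33x^2 + 12x + 9/2

the result is g(x) = (3/2)x^4 + (35/2)x^3 + 33x^2 + 12x + 9/2


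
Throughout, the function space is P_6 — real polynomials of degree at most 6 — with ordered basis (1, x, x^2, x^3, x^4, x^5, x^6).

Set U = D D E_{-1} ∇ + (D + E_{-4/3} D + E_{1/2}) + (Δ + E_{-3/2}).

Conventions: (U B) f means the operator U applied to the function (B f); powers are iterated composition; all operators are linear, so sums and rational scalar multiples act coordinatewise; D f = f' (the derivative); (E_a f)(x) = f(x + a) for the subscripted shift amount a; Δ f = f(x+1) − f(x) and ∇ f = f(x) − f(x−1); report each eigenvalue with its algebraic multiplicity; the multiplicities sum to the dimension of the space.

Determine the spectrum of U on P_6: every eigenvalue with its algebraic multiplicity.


image of 1: 2
image of x: 2x + 2
image of x^2: 2x^2 + 4x + 5/6
image of x^3: 2x^3 + 6x^2 + (5/2)x + 109/12
image of x^4: 2x^4 + 8x^3 + 5x^2 + (109/3)x - 8501/216
image of x^5: 2x^5 + 10x^4 + (25/3)x^3 + (545/6)x^2 - (42505/216)x + 193415/1296
image of x^6: 2x^6 + 12x^5 + (25/2)x^4 + (545/3)x^3 - (42505/72)x^2 + (193415/216)x - 1199779/2592
the matrix is upper triangular; its diagonal is (2, 2, 2, 2, 2, 2, 2)
for a triangular matrix the eigenvalues are the diagonal entries, with algebraic multiplicity their repetition count

λ = 2 (multiplicity 7)


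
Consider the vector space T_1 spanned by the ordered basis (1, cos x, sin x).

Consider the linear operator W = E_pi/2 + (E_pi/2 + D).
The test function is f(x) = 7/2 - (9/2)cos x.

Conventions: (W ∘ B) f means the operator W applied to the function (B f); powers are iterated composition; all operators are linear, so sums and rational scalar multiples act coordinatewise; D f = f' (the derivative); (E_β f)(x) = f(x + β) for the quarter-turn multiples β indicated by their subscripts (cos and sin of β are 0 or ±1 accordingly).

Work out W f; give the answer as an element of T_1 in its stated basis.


the result is g(x) = 7 + (27/2)sin x

E_pi/2 f = 7/2 + (9/2)sin x
E_pi/2 f = 7/2 + (9/2)sin x
D f = (9/2)sin x
(E_pi/2 + D) f = 7/2 + 9sin x
(E_pi/2 + (E_pi/2 + D)) f = 7 + (27/2)sin x


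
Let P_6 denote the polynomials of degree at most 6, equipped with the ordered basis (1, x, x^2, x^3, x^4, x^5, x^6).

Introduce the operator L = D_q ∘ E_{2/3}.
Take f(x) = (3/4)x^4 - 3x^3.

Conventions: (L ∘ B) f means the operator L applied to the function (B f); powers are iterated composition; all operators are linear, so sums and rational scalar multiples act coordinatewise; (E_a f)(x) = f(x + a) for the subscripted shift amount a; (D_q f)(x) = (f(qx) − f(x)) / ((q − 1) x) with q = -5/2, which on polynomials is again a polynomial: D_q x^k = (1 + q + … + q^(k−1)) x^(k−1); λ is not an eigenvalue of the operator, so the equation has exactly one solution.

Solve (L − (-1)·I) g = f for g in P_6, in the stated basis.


write g with unknown coordinates in the stated basis and equate coefficients in (L − (-1)·I) g = f
solving from the highest basis element down gives g = (3/4)x^4 + (165/32)x^3 - (4351/128)x^2 - (8325/256)x + 161461/2304
check: L g = -(261/32)x^3 + (4351/128)x^2 + (8325/256)x - 161461/2304
so L g − (-1)·g = (3/4)x^4 - 3x^3 = f ✓

the result is g(x) = (3/4)x^4 + (165/32)x^3 - (4351/128)x^2 - (8325/256)x + 161461/2304


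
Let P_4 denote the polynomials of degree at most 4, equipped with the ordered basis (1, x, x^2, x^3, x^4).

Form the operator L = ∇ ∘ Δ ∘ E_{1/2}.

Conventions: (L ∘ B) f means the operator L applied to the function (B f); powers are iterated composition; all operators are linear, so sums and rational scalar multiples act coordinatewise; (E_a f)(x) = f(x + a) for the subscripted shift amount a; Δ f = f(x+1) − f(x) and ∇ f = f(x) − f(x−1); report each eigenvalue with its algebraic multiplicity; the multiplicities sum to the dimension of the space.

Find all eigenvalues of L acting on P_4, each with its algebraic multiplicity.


image of 1: 0
image of x: 0
image of x^2: 2
image of x^3: 6x + 3
image of x^4: 12x^2 + 12x + 5
the matrix is upper triangular; its diagonal is (0, 0, 0, 0, 0)
for a triangular matrix the eigenvalues are the diagonal entries, with algebraic multiplicity their repetition count

λ = 0 (multiplicity 5)


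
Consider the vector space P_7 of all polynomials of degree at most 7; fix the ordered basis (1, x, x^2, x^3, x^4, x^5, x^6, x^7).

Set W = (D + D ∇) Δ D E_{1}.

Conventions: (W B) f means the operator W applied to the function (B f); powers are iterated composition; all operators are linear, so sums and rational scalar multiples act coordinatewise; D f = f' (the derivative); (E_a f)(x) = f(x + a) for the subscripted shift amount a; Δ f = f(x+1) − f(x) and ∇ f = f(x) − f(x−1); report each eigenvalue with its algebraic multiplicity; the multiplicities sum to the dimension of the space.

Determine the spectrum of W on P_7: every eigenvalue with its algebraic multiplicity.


image of 1: 0
image of x: 0
image of x^2: 0
image of x^3: 6
image of x^4: 24x + 60
image of x^5: 60x^2 + 300x + 260
image of x^6: 120x^3 + 900x^2 + 1560x + 870
image of x^7: 210x^4 + 2100x^3 + 5460x^2 + 6090x + 2562
the matrix is upper triangular; its diagonal is (0, 0, 0, 0, 0, 0, 0, 0)
for a triangular matrix the eigenvalues are the diagonal entries, with algebraic multiplicity their repetition count

λ = 0 (multiplicity 8)


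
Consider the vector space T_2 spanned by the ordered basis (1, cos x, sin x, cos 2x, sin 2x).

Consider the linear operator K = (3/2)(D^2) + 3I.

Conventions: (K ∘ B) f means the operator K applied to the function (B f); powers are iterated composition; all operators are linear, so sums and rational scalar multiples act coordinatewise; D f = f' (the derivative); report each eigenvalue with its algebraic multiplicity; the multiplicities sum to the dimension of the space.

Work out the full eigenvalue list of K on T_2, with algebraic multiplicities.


image of 1: 3
image of cos x: (3/2)cos x
image of sin x: (3/2)sin x
image of cos 2x: -3cos 2x
image of sin 2x: -3sin 2x
the matrix is diagonal; its diagonal is (3, 3/2, 3/2, -3, -3)
for a triangular matrix the eigenvalues are the diagonal entries, with algebraic multiplicity their repetition count

λ = -3 (multiplicity 2), λ = 3/2 (multiplicity 2), λ = 3 (multiplicity 1)


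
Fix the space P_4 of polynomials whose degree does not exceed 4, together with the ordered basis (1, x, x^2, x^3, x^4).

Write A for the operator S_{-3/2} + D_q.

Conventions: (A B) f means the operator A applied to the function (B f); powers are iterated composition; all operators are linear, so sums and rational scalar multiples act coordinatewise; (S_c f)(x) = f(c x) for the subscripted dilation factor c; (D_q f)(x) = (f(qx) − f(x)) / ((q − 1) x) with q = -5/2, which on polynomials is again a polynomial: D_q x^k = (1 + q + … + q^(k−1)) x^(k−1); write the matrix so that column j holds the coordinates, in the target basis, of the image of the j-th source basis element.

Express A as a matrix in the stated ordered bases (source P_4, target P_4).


image of 1: 1
image of x: -(3/2)x + 1
image of x^2: (9/4)x^2 - (3/2)x
image of x^3: -(27/8)x^3 + (19/4)x^2
image of x^4: (81/16)x^4 - (87/8)x^3
each image's coordinates form column j of the matrix

the matrix is [[1, 1, 0, 0, 0]; [0, -3/2, -3/2, 0, 0]; [0, 0, 9/4, 19/4, 0]; [0, 0, 0, -27/8, -87/8]; [0, 0, 0, 0, 81/16]] (rows listed top to bottom)


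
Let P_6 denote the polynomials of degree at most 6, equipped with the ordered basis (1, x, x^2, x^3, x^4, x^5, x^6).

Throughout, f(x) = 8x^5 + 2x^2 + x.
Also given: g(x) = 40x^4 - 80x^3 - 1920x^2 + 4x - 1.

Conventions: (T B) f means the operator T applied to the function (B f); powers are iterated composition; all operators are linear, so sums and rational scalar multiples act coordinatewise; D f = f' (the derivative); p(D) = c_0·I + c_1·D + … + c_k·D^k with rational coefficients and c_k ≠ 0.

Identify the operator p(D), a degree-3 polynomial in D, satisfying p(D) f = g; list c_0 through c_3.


D^0 f = 8x^5 + 2x^2 + x
D^1 f = 40x^4 + 4x + 1
D^2 f = 160x^3 + 4
D^3 f = 480x^2
matching coefficients of g against c_0 f + c_1 Df + … from the top degree down determines the c_i
solution: c_0 = 0, c_1 = 1, c_2 = -1/2, c_3 = -4

c_0 = 0, c_1 = 1, c_2 = -1/2, c_3 = -4


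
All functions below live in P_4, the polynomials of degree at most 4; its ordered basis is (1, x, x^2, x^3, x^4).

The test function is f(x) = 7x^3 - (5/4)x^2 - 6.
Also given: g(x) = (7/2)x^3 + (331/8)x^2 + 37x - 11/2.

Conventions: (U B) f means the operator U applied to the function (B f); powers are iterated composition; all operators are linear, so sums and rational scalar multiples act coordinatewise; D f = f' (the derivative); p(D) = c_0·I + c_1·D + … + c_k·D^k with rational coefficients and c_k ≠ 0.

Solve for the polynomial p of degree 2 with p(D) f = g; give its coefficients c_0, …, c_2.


D^0 f = 7x^3 - (5/4)x^2 - 6
D^1 f = 21x^2 - (5/2)x
D^2 f = 42x - 5/2
matching coefficients of g against c_0 f + c_1 Df + … from the top degree down determines the c_i
solution: c_0 = 1/2, c_1 = 2, c_2 = 1

p(D) = (1/2)·I + 2·D + D^2, i.e. c_0 = 1/2, c_1 = 2, c_2 = 1


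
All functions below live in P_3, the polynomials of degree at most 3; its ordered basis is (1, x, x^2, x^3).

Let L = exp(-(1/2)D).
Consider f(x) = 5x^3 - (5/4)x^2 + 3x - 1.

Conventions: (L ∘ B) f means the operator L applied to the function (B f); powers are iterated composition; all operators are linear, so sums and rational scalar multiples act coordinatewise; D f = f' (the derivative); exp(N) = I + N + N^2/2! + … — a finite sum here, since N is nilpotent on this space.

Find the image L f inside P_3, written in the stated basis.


g(x) = 5x^3 - (35/4)x^2 + 8x - 55/16

order-1 term: -(15/2)x^2 + (5/4)x - 3/2
order-2 term: (15/4)x - 5/16
order-3 term: -5/8
the series for exp(-(1/2)D) f terminates at order 3
exp(-(1/2)D) f = 5x^3 - (35/4)x^2 + 8x - 55/16


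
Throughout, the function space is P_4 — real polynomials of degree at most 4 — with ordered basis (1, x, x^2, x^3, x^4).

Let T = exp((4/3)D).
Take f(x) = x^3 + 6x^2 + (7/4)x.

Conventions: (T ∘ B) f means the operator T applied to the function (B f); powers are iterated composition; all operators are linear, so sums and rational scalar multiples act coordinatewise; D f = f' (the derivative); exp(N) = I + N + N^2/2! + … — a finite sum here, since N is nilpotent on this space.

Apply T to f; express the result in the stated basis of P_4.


the result is g(x) = x^3 + 10x^2 + (277/12)x + 415/27

order-1 term: 4x^2 + 16x + 7/3
order-2 term: (16/3)x + 32/3
order-3 term: 64/27
the series for exp((4/3)D) f terminates at order 3
exp((4/3)D) f = x^3 + 10x^2 + (277/12)x + 415/27


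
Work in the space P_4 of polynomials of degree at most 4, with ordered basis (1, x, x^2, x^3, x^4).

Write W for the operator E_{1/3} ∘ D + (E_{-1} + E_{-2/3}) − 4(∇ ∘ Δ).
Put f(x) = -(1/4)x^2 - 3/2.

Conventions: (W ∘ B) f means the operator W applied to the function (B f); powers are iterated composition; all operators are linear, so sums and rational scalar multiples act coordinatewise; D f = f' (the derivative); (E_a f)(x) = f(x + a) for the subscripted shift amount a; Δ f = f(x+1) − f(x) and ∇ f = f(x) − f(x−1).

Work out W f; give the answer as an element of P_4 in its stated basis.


D f = -(1/2)x
E_{1/3} D f = -(1/2)x - 1/6
E_{-1} f = -(1/4)x^2 + (1/2)x - 7/4
E_{-2/3} f = -(1/4)x^2 + (1/3)x - 29/18
(E_{-1} + E_{-2/3}) f = -(1/2)x^2 + (5/6)x - 121/36
Δ f = -(1/2)x - 1/4
∇ Δ f = -1/2
(-4(∇ ∘ Δ)) f = 2
(E_{1/3} ∘ D + (E_{-1} + E_{-2/3}) − 4(∇ ∘ Δ)) f = -(1/2)x^2 + (1/3)x - 55/36

g(x) = -(1/2)x^2 + (1/3)x - 55/36


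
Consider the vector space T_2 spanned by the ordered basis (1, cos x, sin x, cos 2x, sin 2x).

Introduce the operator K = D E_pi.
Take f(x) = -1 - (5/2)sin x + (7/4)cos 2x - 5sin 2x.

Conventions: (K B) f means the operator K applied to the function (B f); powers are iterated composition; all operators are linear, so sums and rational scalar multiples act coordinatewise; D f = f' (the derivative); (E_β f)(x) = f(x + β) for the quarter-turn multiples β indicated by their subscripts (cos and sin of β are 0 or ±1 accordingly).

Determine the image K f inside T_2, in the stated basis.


the image equals g(x) = (5/2)cos x - 10cos 2x - (7/2)sin 2x

E_pi f = -1 + (5/2)sin x + (7/4)cos 2x - 5sin 2x
D E_pi f = (5/2)cos x - 10cos 2x - (7/2)sin 2x


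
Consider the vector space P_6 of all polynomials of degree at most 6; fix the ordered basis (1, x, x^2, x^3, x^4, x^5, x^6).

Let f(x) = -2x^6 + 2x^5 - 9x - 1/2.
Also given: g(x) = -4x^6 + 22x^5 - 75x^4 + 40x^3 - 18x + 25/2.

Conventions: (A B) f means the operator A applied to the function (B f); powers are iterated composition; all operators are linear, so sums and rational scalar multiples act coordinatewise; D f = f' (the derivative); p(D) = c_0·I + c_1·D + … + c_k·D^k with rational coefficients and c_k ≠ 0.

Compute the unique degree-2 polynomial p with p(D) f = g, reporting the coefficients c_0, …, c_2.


c_0 = 2, c_1 = -3/2, c_2 = 1

D^0 f = -2x^6 + 2x^5 - 9x - 1/2
D^1 f = -12x^5 + 10x^4 - 9
D^2 f = -60x^4 + 40x^3
matching coefficients of g against c_0 f + c_1 Df + … from the top degree down determines the c_i
solution: c_0 = 2, c_1 = -3/2, c_2 = 1


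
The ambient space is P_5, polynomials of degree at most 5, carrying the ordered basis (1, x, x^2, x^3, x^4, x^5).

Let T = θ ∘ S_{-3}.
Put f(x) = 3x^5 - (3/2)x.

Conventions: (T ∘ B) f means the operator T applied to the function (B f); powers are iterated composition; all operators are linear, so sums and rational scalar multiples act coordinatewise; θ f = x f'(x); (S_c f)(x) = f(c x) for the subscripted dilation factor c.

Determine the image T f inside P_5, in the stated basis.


the result is g(x) = -3645x^5 + (9/2)x

S_{-3} f = -729x^5 + (9/2)x
θ S_{-3} f = -3645x^5 + (9/2)x


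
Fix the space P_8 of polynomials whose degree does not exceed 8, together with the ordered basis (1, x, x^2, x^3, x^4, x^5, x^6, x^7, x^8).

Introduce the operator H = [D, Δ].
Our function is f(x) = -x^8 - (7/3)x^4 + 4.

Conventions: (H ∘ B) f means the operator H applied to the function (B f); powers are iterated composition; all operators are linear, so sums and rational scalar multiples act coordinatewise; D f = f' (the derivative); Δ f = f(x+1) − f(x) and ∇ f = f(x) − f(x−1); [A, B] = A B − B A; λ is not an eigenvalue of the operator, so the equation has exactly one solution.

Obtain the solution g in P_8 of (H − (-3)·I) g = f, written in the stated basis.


g(x) = -(1/3)x^8 - (7/9)x^4 + 4/3

write g with unknown coordinates in the stated basis and equate coefficients in (H − (-3)·I) g = f
solving from the highest basis element down gives g = -(1/3)x^8 - (7/9)x^4 + 4/3
check: H g = 0
so H g − (-3)·g = -x^8 - (7/3)x^4 + 4 = f ✓


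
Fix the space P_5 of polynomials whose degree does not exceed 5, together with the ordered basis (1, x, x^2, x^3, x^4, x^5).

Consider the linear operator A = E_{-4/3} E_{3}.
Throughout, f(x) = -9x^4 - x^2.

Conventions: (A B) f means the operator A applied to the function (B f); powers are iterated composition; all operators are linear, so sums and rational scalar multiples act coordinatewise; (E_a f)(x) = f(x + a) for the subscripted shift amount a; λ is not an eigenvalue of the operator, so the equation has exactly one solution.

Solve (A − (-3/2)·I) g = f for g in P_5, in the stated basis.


write g with unknown coordinates in the stated basis and equate coefficients in (A − (-3/2)·I) g = f
solving from the highest basis element down gives g = -(18/5)x^4 + (48/5)x^3 + (22/5)x^2 - (56/5)x - 184/45
check: A g = -(18/5)x^4 - (72/5)x^3 - (38/5)x^2 + (84/5)x + 92/15
so A g − (-3/2)·g = -9x^4 - x^2 = f ✓

g(x) = -(18/5)x^4 + (48/5)x^3 + (22/5)x^2 - (56/5)x - 184/45


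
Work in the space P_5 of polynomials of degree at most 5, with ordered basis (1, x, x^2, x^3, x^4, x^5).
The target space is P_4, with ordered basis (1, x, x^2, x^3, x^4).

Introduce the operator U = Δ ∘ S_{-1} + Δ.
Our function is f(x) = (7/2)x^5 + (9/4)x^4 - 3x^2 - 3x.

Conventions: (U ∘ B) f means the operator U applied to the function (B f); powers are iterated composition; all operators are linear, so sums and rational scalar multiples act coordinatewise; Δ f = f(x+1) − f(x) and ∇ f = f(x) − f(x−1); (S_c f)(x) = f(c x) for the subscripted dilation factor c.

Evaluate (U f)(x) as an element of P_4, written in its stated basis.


S_{-1} f = -(7/2)x^5 + (9/4)x^4 - 3x^2 + 3x
Δ S_{-1} f = -(35/2)x^4 - 26x^3 - (43/2)x^2 - (29/2)x - 5/4
Δ f = (35/2)x^4 + 44x^3 + (97/2)x^2 + (41/2)x - 1/4
(Δ ∘ S_{-1} + Δ) f = 18x^3 + 27x^2 + 6x - 3/2

the image equals g(x) = 18x^3 + 27x^2 + 6x - 3/2


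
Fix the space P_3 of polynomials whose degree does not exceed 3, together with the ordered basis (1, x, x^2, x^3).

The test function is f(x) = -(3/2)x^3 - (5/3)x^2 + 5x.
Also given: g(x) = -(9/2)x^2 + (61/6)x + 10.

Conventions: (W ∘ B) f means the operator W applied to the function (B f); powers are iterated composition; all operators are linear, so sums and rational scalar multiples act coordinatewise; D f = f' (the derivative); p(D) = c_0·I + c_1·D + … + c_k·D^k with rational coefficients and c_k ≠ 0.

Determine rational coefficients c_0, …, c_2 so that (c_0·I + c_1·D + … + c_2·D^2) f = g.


D^0 f = -(3/2)x^3 - (5/3)x^2 + 5x
D^1 f = -(9/2)x^2 - (10/3)x + 5
D^2 f = -9x - 10/3
matching coefficients of g against c_0 f + c_1 Df + … from the top degree down determines the c_i
solution: c_0 = 0, c_1 = 1, c_2 = -3/2

p(D) = D − (3/2)·D^2, i.e. c_0 = 0, c_1 = 1, c_2 = -3/2


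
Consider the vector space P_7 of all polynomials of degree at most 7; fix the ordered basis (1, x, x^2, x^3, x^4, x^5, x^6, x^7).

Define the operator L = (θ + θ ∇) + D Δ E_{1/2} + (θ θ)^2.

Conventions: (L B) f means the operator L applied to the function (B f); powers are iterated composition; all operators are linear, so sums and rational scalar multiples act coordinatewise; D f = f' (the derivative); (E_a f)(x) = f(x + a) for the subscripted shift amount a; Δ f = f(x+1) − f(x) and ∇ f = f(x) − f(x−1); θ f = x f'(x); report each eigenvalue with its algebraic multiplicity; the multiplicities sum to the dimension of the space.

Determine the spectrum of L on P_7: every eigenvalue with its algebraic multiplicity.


image of 1: 0
image of x: 2x
image of x^2: 18x^2 + 2x + 2
image of x^3: 84x^3 + 6x^2 + 3x + 6
image of x^4: 260x^4 + 12x^3 + 28x + 13
image of x^5: 630x^5 + 20x^4 - 10x^3 + 80x^2 + 60x + 25
image of x^6: 1302x^6 + 30x^5 - 30x^4 + 180x^3 + 165x^2 + 156x + 363/8
image of x^7: 2408x^7 + 42x^6 - 63x^5 + 350x^4 + 350x^3 + 567x^2 + (2485/8)x + 637/8
the matrix is upper triangular; its diagonal is (0, 2, 18, 84, 260, 630, 1302, 2408)
for a triangular matrix the eigenvalues are the diagonal entries, with algebraic multiplicity their repetition count

λ = 0 (multiplicity 1), λ = 2 (multiplicity 1), λ = 18 (multiplicity 1), λ = 84 (multiplicity 1), λ = 260 (multiplicity 1), λ = 630 (multiplicity 1), λ = 1302 (multiplicity 1), λ = 2408 (multiplicity 1)


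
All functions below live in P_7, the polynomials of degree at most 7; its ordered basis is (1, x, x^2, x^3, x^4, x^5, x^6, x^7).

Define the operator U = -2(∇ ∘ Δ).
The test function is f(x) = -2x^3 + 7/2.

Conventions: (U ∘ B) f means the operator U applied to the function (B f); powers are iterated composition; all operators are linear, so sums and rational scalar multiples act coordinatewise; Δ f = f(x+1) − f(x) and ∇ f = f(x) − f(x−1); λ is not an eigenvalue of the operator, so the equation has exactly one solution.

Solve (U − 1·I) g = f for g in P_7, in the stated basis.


write g with unknown coordinates in the stated basis and equate coefficients in (U − 1·I) g = f
solving from the highest basis element down gives g = 2x^3 - 24x - 7/2
check: U g = -24x
so U g − 1·g = -2x^3 + 7/2 = f ✓

the image equals g(x) = 2x^3 - 24x - 7/2


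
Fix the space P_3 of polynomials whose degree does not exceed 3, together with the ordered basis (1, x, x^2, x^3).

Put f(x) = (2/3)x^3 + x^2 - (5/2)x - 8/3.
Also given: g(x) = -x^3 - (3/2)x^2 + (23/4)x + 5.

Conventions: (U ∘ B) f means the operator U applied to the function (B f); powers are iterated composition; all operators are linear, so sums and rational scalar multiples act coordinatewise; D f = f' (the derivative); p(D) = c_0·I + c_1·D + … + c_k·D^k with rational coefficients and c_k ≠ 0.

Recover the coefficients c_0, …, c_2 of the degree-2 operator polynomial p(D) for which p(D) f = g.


c_0 = -3/2, c_1 = 0, c_2 = 1/2

D^0 f = (2/3)x^3 + x^2 - (5/2)x - 8/3
D^1 f = 2x^2 + 2x - 5/2
D^2 f = 4x + 2
matching coefficients of g against c_0 f + c_1 Df + … from the top degree down determines the c_i
solution: c_0 = -3/2, c_1 = 0, c_2 = 1/2


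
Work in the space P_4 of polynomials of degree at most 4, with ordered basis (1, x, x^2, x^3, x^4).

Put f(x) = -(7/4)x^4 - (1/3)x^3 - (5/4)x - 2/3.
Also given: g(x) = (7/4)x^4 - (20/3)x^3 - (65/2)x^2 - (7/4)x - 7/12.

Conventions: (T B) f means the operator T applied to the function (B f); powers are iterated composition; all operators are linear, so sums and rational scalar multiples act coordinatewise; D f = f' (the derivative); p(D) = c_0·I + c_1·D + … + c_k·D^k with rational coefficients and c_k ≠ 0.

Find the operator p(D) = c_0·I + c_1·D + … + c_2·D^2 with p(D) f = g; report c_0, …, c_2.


D^0 f = -(7/4)x^4 - (1/3)x^3 - (5/4)x - 2/3
D^1 f = -7x^3 - x^2 - 5/4
D^2 f = -21x^2 - 2x
matching coefficients of g against c_0 f + c_1 Df + … from the top degree down determines the c_i
solution: c_0 = -1, c_1 = 1, c_2 = 3/2

p(D) = -I + D + (3/2)·D^2, i.e. c_0 = -1, c_1 = 1, c_2 = 3/2
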